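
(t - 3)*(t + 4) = t^2 + t - 12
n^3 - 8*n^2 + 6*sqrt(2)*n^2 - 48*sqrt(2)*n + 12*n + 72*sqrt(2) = (n - 6)*(n - 2)*(n + 6*sqrt(2))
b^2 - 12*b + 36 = (b - 6)^2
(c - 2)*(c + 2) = c^2 - 4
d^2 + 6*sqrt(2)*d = d*(d + 6*sqrt(2))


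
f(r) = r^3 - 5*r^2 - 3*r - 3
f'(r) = 3*r^2 - 10*r - 3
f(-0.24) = -2.58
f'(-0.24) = -0.43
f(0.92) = -9.21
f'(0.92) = -9.66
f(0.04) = -3.13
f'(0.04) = -3.40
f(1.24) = -12.50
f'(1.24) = -10.79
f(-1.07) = -6.74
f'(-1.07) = 11.13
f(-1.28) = -9.45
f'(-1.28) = 14.72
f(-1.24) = -8.87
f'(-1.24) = 14.01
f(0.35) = -4.62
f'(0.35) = -6.13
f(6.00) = 15.00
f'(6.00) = 45.00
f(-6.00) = -381.00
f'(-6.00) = 165.00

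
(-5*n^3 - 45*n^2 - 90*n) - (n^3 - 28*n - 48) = -6*n^3 - 45*n^2 - 62*n + 48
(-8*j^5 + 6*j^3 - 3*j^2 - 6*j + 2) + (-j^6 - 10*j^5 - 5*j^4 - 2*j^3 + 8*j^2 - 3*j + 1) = -j^6 - 18*j^5 - 5*j^4 + 4*j^3 + 5*j^2 - 9*j + 3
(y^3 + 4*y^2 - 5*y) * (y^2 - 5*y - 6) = y^5 - y^4 - 31*y^3 + y^2 + 30*y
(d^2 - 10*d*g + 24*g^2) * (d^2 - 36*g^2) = d^4 - 10*d^3*g - 12*d^2*g^2 + 360*d*g^3 - 864*g^4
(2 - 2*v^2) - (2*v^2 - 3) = 5 - 4*v^2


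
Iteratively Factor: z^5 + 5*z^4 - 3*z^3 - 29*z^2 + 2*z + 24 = (z + 1)*(z^4 + 4*z^3 - 7*z^2 - 22*z + 24) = (z + 1)*(z + 3)*(z^3 + z^2 - 10*z + 8) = (z + 1)*(z + 3)*(z + 4)*(z^2 - 3*z + 2) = (z - 2)*(z + 1)*(z + 3)*(z + 4)*(z - 1)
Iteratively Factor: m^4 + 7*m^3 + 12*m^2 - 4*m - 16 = (m + 4)*(m^3 + 3*m^2 - 4) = (m + 2)*(m + 4)*(m^2 + m - 2) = (m + 2)^2*(m + 4)*(m - 1)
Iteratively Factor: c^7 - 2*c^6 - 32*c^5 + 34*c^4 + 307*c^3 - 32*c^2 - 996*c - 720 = (c - 5)*(c^6 + 3*c^5 - 17*c^4 - 51*c^3 + 52*c^2 + 228*c + 144) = (c - 5)*(c - 3)*(c^5 + 6*c^4 + c^3 - 48*c^2 - 92*c - 48) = (c - 5)*(c - 3)*(c + 1)*(c^4 + 5*c^3 - 4*c^2 - 44*c - 48) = (c - 5)*(c - 3)*(c + 1)*(c + 2)*(c^3 + 3*c^2 - 10*c - 24) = (c - 5)*(c - 3)^2*(c + 1)*(c + 2)*(c^2 + 6*c + 8) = (c - 5)*(c - 3)^2*(c + 1)*(c + 2)*(c + 4)*(c + 2)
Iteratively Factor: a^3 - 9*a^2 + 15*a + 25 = (a - 5)*(a^2 - 4*a - 5) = (a - 5)^2*(a + 1)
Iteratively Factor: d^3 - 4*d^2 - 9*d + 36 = (d - 4)*(d^2 - 9) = (d - 4)*(d - 3)*(d + 3)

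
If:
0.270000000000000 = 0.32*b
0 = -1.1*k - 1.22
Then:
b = 0.84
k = -1.11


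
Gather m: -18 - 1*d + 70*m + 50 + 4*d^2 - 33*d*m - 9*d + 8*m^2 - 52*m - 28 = 4*d^2 - 10*d + 8*m^2 + m*(18 - 33*d) + 4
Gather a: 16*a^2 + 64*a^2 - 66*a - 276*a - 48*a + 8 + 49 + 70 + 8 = 80*a^2 - 390*a + 135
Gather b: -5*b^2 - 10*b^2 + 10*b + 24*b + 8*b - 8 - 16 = -15*b^2 + 42*b - 24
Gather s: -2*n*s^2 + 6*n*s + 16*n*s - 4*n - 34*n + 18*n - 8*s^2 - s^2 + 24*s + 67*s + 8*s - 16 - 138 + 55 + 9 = -20*n + s^2*(-2*n - 9) + s*(22*n + 99) - 90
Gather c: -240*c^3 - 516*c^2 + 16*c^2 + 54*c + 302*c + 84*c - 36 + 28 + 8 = -240*c^3 - 500*c^2 + 440*c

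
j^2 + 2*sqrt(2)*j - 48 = (j - 4*sqrt(2))*(j + 6*sqrt(2))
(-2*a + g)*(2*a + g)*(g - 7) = -4*a^2*g + 28*a^2 + g^3 - 7*g^2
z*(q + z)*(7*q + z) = 7*q^2*z + 8*q*z^2 + z^3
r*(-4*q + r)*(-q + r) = 4*q^2*r - 5*q*r^2 + r^3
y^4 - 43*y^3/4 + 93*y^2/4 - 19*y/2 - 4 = (y - 8)*(y - 2)*(y - 1)*(y + 1/4)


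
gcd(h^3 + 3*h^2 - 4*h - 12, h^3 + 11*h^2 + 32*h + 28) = h + 2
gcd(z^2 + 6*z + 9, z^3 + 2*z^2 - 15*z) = 1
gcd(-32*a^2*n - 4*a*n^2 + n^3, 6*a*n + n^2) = n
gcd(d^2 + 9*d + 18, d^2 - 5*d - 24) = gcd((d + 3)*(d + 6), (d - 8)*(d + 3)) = d + 3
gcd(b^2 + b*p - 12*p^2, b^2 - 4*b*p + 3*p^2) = -b + 3*p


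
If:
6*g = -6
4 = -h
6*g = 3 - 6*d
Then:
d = 3/2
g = -1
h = -4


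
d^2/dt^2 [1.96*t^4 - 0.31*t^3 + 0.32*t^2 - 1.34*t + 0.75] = 23.52*t^2 - 1.86*t + 0.64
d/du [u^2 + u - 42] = 2*u + 1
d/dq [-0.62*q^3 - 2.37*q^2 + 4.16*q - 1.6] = -1.86*q^2 - 4.74*q + 4.16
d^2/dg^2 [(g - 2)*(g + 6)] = 2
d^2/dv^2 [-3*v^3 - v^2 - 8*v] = -18*v - 2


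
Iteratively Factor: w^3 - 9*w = (w - 3)*(w^2 + 3*w) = w*(w - 3)*(w + 3)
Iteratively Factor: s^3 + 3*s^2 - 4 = (s + 2)*(s^2 + s - 2) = (s - 1)*(s + 2)*(s + 2)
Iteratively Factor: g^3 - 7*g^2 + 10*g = (g - 2)*(g^2 - 5*g) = g*(g - 2)*(g - 5)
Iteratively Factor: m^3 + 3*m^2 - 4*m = (m)*(m^2 + 3*m - 4) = m*(m + 4)*(m - 1)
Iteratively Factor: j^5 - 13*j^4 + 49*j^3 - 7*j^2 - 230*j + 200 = (j - 5)*(j^4 - 8*j^3 + 9*j^2 + 38*j - 40) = (j - 5)*(j - 1)*(j^3 - 7*j^2 + 2*j + 40) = (j - 5)*(j - 4)*(j - 1)*(j^2 - 3*j - 10) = (j - 5)*(j - 4)*(j - 1)*(j + 2)*(j - 5)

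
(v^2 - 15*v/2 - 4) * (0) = 0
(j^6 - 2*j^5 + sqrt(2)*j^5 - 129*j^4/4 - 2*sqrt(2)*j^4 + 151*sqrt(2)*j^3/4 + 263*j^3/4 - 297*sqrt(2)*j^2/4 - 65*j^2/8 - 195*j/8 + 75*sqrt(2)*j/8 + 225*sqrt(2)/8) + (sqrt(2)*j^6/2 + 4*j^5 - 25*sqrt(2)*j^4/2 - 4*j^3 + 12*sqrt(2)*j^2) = sqrt(2)*j^6/2 + j^6 + sqrt(2)*j^5 + 2*j^5 - 129*j^4/4 - 29*sqrt(2)*j^4/2 + 151*sqrt(2)*j^3/4 + 247*j^3/4 - 249*sqrt(2)*j^2/4 - 65*j^2/8 - 195*j/8 + 75*sqrt(2)*j/8 + 225*sqrt(2)/8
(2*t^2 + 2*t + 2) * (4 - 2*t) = -4*t^3 + 4*t^2 + 4*t + 8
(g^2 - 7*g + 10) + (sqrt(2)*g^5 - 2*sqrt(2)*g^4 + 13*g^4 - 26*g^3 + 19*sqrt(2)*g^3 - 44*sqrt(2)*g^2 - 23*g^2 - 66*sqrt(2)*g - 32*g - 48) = sqrt(2)*g^5 - 2*sqrt(2)*g^4 + 13*g^4 - 26*g^3 + 19*sqrt(2)*g^3 - 44*sqrt(2)*g^2 - 22*g^2 - 66*sqrt(2)*g - 39*g - 38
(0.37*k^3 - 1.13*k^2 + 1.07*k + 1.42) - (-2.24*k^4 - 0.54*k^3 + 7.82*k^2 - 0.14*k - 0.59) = 2.24*k^4 + 0.91*k^3 - 8.95*k^2 + 1.21*k + 2.01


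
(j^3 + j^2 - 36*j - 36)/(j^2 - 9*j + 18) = (j^2 + 7*j + 6)/(j - 3)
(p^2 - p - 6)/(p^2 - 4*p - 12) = (p - 3)/(p - 6)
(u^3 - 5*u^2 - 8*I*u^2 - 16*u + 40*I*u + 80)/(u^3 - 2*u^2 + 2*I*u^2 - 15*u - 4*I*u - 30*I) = (u^2 - 8*I*u - 16)/(u^2 + u*(3 + 2*I) + 6*I)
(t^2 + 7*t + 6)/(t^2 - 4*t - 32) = (t^2 + 7*t + 6)/(t^2 - 4*t - 32)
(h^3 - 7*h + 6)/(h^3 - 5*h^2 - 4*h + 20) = (h^2 + 2*h - 3)/(h^2 - 3*h - 10)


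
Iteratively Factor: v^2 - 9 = (v + 3)*(v - 3)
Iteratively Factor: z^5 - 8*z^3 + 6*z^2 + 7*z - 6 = (z - 1)*(z^4 + z^3 - 7*z^2 - z + 6) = (z - 1)*(z + 1)*(z^3 - 7*z + 6) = (z - 2)*(z - 1)*(z + 1)*(z^2 + 2*z - 3) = (z - 2)*(z - 1)*(z + 1)*(z + 3)*(z - 1)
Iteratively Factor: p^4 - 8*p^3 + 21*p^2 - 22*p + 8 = (p - 2)*(p^3 - 6*p^2 + 9*p - 4) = (p - 2)*(p - 1)*(p^2 - 5*p + 4) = (p - 2)*(p - 1)^2*(p - 4)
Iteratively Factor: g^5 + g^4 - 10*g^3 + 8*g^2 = (g - 2)*(g^4 + 3*g^3 - 4*g^2) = (g - 2)*(g + 4)*(g^3 - g^2) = g*(g - 2)*(g + 4)*(g^2 - g) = g*(g - 2)*(g - 1)*(g + 4)*(g)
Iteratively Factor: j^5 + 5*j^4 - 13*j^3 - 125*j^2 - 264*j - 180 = (j + 2)*(j^4 + 3*j^3 - 19*j^2 - 87*j - 90) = (j - 5)*(j + 2)*(j^3 + 8*j^2 + 21*j + 18) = (j - 5)*(j + 2)^2*(j^2 + 6*j + 9) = (j - 5)*(j + 2)^2*(j + 3)*(j + 3)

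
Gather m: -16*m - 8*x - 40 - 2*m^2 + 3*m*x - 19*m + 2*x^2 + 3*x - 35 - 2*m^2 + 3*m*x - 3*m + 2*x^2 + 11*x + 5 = -4*m^2 + m*(6*x - 38) + 4*x^2 + 6*x - 70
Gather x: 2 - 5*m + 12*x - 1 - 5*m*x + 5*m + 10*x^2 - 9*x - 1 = 10*x^2 + x*(3 - 5*m)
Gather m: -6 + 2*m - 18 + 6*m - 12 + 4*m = 12*m - 36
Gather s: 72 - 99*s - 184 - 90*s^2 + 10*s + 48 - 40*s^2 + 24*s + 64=-130*s^2 - 65*s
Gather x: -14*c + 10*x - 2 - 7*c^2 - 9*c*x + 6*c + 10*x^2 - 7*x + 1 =-7*c^2 - 8*c + 10*x^2 + x*(3 - 9*c) - 1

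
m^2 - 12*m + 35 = (m - 7)*(m - 5)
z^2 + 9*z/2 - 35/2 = (z - 5/2)*(z + 7)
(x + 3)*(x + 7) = x^2 + 10*x + 21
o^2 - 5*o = o*(o - 5)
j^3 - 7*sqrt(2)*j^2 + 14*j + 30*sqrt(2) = (j - 5*sqrt(2))*(j - 3*sqrt(2))*(j + sqrt(2))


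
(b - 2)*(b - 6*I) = b^2 - 2*b - 6*I*b + 12*I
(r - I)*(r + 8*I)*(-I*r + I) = -I*r^3 + 7*r^2 + I*r^2 - 7*r - 8*I*r + 8*I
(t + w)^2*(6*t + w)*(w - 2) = 6*t^3*w - 12*t^3 + 13*t^2*w^2 - 26*t^2*w + 8*t*w^3 - 16*t*w^2 + w^4 - 2*w^3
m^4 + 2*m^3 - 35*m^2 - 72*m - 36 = (m - 6)*(m + 1)^2*(m + 6)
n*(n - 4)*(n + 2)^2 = n^4 - 12*n^2 - 16*n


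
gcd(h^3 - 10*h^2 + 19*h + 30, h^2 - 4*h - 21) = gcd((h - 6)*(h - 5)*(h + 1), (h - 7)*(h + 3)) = 1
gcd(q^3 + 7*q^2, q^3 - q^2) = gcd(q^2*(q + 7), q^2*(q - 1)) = q^2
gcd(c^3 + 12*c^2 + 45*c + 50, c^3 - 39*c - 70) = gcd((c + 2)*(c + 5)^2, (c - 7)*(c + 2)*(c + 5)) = c^2 + 7*c + 10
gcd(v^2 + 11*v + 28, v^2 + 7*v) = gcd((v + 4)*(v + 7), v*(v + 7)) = v + 7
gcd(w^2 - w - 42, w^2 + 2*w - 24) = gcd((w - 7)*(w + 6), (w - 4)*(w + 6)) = w + 6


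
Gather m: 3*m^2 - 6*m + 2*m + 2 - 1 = 3*m^2 - 4*m + 1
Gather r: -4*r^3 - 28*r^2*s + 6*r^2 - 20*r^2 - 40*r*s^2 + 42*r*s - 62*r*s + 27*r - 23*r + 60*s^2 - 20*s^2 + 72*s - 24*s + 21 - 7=-4*r^3 + r^2*(-28*s - 14) + r*(-40*s^2 - 20*s + 4) + 40*s^2 + 48*s + 14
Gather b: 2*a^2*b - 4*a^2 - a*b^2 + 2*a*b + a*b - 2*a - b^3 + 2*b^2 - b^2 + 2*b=-4*a^2 - 2*a - b^3 + b^2*(1 - a) + b*(2*a^2 + 3*a + 2)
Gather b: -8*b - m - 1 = -8*b - m - 1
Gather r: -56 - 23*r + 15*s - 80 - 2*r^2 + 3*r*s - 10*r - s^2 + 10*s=-2*r^2 + r*(3*s - 33) - s^2 + 25*s - 136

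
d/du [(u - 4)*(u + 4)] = 2*u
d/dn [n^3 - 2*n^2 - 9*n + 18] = 3*n^2 - 4*n - 9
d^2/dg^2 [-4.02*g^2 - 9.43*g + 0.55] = -8.04000000000000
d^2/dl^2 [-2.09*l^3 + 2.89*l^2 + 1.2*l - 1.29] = 5.78 - 12.54*l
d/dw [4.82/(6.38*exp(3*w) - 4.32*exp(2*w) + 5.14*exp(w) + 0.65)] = (-92.2548*exp(2*w) + 41.6448*exp(w) - 24.7748)*exp(w)/(6.38*exp(3*w) - 4.32*exp(2*w) + 5.14*exp(w) + 0.65)^2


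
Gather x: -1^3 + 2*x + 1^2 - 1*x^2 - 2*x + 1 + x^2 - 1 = 0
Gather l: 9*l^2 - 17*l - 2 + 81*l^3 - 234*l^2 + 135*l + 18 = 81*l^3 - 225*l^2 + 118*l + 16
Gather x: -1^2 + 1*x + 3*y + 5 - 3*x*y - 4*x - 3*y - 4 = x*(-3*y - 3)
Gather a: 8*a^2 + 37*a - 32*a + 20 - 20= 8*a^2 + 5*a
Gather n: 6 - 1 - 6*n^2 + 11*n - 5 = -6*n^2 + 11*n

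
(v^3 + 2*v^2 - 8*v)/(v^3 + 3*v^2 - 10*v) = (v + 4)/(v + 5)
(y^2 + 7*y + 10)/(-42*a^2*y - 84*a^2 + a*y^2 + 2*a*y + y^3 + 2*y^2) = (y + 5)/(-42*a^2 + a*y + y^2)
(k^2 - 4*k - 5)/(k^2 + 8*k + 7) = (k - 5)/(k + 7)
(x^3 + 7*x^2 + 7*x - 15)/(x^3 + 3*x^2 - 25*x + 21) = (x^2 + 8*x + 15)/(x^2 + 4*x - 21)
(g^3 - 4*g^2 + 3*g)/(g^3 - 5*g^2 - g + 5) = g*(g - 3)/(g^2 - 4*g - 5)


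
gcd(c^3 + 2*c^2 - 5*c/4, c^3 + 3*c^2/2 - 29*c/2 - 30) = c + 5/2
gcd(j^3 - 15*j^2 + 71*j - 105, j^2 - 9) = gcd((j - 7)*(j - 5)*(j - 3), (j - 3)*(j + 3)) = j - 3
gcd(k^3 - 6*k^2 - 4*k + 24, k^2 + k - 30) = 1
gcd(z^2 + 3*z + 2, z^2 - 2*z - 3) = z + 1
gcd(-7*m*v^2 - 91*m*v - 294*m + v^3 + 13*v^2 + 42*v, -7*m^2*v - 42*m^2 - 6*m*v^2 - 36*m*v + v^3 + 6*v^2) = -7*m*v - 42*m + v^2 + 6*v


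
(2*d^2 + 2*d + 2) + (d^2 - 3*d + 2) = 3*d^2 - d + 4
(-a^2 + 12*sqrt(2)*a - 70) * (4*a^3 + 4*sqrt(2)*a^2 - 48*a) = -4*a^5 + 44*sqrt(2)*a^4 - 136*a^3 - 856*sqrt(2)*a^2 + 3360*a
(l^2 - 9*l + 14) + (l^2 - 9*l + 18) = 2*l^2 - 18*l + 32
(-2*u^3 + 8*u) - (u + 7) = -2*u^3 + 7*u - 7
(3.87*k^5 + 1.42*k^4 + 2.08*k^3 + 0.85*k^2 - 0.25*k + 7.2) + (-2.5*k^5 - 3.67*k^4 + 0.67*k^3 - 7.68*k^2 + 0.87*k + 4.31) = 1.37*k^5 - 2.25*k^4 + 2.75*k^3 - 6.83*k^2 + 0.62*k + 11.51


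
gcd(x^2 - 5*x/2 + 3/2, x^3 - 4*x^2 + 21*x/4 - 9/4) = x^2 - 5*x/2 + 3/2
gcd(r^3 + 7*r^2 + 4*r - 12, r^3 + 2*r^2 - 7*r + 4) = r - 1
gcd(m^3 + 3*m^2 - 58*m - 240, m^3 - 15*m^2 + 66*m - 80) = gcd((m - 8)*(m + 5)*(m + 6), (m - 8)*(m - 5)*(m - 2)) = m - 8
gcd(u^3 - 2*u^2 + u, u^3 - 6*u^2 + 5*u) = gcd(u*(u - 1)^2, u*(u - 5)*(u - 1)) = u^2 - u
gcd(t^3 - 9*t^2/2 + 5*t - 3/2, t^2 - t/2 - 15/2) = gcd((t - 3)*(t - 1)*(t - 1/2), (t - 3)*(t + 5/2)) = t - 3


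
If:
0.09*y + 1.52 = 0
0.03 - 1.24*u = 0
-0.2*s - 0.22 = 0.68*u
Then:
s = -1.18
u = 0.02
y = -16.89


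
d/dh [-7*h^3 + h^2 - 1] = h*(2 - 21*h)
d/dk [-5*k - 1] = -5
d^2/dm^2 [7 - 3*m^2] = -6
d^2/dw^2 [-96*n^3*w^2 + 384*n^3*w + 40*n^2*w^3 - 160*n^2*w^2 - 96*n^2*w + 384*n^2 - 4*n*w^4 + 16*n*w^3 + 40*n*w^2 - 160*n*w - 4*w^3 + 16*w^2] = -192*n^3 + 240*n^2*w - 320*n^2 - 48*n*w^2 + 96*n*w + 80*n - 24*w + 32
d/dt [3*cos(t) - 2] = -3*sin(t)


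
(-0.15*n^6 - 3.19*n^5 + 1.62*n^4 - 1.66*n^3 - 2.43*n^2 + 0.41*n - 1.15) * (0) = 0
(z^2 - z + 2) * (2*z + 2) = 2*z^3 + 2*z + 4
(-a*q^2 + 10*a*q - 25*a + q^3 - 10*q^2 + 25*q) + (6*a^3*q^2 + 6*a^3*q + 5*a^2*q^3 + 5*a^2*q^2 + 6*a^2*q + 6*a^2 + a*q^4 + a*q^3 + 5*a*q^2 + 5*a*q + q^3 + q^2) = 6*a^3*q^2 + 6*a^3*q + 5*a^2*q^3 + 5*a^2*q^2 + 6*a^2*q + 6*a^2 + a*q^4 + a*q^3 + 4*a*q^2 + 15*a*q - 25*a + 2*q^3 - 9*q^2 + 25*q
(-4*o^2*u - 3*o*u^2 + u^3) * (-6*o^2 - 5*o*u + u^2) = 24*o^4*u + 38*o^3*u^2 + 5*o^2*u^3 - 8*o*u^4 + u^5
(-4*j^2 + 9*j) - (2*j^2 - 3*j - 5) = -6*j^2 + 12*j + 5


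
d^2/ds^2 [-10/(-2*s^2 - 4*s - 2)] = 30/(s^4 + 4*s^3 + 6*s^2 + 4*s + 1)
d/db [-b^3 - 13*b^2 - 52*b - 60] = -3*b^2 - 26*b - 52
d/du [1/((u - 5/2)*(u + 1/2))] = 32*(1 - u)/(16*u^4 - 64*u^3 + 24*u^2 + 80*u + 25)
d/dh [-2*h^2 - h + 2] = -4*h - 1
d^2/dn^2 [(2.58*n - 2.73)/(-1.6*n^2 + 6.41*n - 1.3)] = (-(2.58*n - 2.73)*(3.2*n - 6.41)*(6.4*n - 12.82) + (24.768*n - 41.8116)*(1.6*n^2 - 6.41*n + 1.3))/(1.6*n^2 - 6.41*n + 1.3)^3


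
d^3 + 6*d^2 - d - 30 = (d - 2)*(d + 3)*(d + 5)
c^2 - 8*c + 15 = (c - 5)*(c - 3)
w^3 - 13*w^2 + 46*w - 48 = (w - 8)*(w - 3)*(w - 2)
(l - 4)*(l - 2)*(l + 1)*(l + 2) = l^4 - 3*l^3 - 8*l^2 + 12*l + 16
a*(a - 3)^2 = a^3 - 6*a^2 + 9*a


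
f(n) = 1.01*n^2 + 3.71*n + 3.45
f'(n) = 2.02*n + 3.71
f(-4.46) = 6.99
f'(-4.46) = -5.30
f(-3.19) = 1.89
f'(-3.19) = -2.73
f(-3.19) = 1.89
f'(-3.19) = -2.73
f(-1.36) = 0.27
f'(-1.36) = 0.96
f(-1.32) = 0.31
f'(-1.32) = 1.04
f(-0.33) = 2.34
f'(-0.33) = 3.04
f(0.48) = 5.46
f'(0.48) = 4.68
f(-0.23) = 2.65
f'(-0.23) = 3.25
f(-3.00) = 1.41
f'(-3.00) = -2.35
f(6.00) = 62.07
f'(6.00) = 15.83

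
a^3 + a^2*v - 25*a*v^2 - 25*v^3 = (a - 5*v)*(a + v)*(a + 5*v)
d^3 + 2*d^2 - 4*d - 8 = (d - 2)*(d + 2)^2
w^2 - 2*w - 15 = (w - 5)*(w + 3)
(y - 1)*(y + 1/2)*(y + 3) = y^3 + 5*y^2/2 - 2*y - 3/2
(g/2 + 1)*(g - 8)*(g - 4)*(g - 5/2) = g^4/2 - 25*g^3/4 + 33*g^2/2 + 22*g - 80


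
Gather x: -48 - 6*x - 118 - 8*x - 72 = -14*x - 238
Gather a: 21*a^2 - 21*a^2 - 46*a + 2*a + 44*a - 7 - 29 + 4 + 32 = 0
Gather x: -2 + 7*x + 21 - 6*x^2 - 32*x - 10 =-6*x^2 - 25*x + 9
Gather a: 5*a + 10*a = 15*a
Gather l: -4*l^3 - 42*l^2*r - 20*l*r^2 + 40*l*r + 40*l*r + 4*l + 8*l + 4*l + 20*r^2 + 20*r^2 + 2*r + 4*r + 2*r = -4*l^3 - 42*l^2*r + l*(-20*r^2 + 80*r + 16) + 40*r^2 + 8*r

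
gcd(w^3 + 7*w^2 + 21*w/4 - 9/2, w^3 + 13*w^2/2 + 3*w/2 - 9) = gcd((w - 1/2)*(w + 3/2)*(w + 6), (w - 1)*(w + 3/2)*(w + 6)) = w^2 + 15*w/2 + 9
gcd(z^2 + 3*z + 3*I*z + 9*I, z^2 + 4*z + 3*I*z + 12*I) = z + 3*I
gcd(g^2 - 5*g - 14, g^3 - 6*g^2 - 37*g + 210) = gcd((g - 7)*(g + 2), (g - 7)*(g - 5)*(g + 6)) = g - 7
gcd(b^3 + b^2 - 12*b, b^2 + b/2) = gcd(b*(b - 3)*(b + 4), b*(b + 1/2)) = b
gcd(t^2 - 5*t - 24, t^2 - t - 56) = t - 8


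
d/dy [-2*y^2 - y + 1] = -4*y - 1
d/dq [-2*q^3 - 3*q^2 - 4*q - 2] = -6*q^2 - 6*q - 4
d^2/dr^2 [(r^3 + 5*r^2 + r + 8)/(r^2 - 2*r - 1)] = 2*(16*r^3 + 45*r^2 - 42*r + 43)/(r^6 - 6*r^5 + 9*r^4 + 4*r^3 - 9*r^2 - 6*r - 1)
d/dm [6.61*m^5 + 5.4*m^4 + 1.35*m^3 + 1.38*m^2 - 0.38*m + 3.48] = 33.05*m^4 + 21.6*m^3 + 4.05*m^2 + 2.76*m - 0.38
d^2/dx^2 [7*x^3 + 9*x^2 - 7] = 42*x + 18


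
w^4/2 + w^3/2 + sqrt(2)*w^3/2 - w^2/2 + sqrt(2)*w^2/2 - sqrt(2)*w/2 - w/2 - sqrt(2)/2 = (w/2 + 1/2)*(w - 1)*(w + 1)*(w + sqrt(2))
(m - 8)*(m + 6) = m^2 - 2*m - 48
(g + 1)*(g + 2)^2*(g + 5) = g^4 + 10*g^3 + 33*g^2 + 44*g + 20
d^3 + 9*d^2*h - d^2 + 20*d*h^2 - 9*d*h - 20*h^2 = (d - 1)*(d + 4*h)*(d + 5*h)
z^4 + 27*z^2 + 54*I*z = z*(z - 6*I)*(z + 3*I)^2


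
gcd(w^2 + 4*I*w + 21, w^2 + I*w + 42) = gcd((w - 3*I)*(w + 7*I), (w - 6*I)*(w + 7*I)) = w + 7*I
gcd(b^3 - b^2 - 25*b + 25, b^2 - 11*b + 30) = b - 5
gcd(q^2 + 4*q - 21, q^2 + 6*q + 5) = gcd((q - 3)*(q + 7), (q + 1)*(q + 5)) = 1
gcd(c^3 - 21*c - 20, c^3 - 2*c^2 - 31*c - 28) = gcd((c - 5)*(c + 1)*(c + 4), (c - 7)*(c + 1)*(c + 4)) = c^2 + 5*c + 4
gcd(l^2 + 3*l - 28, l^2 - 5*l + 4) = l - 4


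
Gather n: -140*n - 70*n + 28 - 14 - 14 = -210*n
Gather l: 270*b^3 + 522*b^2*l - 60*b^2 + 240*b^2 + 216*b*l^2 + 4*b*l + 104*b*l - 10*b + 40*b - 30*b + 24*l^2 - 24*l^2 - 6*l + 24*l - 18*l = 270*b^3 + 180*b^2 + 216*b*l^2 + l*(522*b^2 + 108*b)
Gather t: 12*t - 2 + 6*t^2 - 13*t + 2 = 6*t^2 - t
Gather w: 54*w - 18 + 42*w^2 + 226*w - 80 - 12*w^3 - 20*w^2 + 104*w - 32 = -12*w^3 + 22*w^2 + 384*w - 130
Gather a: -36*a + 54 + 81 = 135 - 36*a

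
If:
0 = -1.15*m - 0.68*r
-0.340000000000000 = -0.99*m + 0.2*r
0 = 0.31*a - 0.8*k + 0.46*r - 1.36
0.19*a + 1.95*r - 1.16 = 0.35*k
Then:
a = 24.31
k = 7.47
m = 0.26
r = -0.43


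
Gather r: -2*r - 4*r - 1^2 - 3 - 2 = -6*r - 6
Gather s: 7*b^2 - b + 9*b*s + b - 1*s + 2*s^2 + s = 7*b^2 + 9*b*s + 2*s^2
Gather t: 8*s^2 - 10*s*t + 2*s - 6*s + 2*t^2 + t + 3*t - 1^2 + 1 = 8*s^2 - 4*s + 2*t^2 + t*(4 - 10*s)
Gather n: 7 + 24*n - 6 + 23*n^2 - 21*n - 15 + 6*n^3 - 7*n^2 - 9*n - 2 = 6*n^3 + 16*n^2 - 6*n - 16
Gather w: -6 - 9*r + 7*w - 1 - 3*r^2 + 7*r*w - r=-3*r^2 - 10*r + w*(7*r + 7) - 7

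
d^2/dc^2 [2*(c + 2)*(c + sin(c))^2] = -4*(c + 2)*(c + sin(c))*sin(c) + 4*(c + 2)*(cos(c) + 1)^2 + 8*(c + sin(c))*(cos(c) + 1)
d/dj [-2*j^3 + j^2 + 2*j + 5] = -6*j^2 + 2*j + 2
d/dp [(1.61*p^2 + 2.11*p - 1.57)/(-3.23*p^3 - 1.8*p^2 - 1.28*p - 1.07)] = (5.2003*p^4 + 13.6306*p^3 - 13.4761*p^2 - 9.0974*p - 4.2673)/(10.4329*p^6 + 11.628*p^5 + 11.5088*p^4 + 11.5202*p^3 + 5.4904*p^2 + 2.7392*p + 1.1449)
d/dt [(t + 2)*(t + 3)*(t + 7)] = 3*t^2 + 24*t + 41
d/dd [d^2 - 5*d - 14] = 2*d - 5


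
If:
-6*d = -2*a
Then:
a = 3*d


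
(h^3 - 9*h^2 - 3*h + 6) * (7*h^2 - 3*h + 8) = 7*h^5 - 66*h^4 + 14*h^3 - 21*h^2 - 42*h + 48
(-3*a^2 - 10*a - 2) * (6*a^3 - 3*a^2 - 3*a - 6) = -18*a^5 - 51*a^4 + 27*a^3 + 54*a^2 + 66*a + 12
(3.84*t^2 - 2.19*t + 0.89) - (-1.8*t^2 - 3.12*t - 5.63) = 5.64*t^2 + 0.93*t + 6.52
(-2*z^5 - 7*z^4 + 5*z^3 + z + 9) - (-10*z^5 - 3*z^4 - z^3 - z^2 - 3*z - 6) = 8*z^5 - 4*z^4 + 6*z^3 + z^2 + 4*z + 15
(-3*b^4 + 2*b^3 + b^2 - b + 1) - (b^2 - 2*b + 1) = -3*b^4 + 2*b^3 + b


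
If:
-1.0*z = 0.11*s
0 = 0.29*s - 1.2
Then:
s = 4.14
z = -0.46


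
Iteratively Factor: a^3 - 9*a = (a - 3)*(a^2 + 3*a) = a*(a - 3)*(a + 3)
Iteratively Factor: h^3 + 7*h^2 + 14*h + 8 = (h + 1)*(h^2 + 6*h + 8) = (h + 1)*(h + 2)*(h + 4)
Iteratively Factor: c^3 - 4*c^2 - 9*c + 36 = (c - 4)*(c^2 - 9) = (c - 4)*(c - 3)*(c + 3)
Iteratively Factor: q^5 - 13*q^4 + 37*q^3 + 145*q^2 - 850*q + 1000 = (q - 2)*(q^4 - 11*q^3 + 15*q^2 + 175*q - 500) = (q - 5)*(q - 2)*(q^3 - 6*q^2 - 15*q + 100) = (q - 5)^2*(q - 2)*(q^2 - q - 20) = (q - 5)^2*(q - 2)*(q + 4)*(q - 5)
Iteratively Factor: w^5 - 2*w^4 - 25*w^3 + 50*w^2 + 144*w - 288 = (w - 4)*(w^4 + 2*w^3 - 17*w^2 - 18*w + 72) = (w - 4)*(w - 3)*(w^3 + 5*w^2 - 2*w - 24) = (w - 4)*(w - 3)*(w + 3)*(w^2 + 2*w - 8) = (w - 4)*(w - 3)*(w - 2)*(w + 3)*(w + 4)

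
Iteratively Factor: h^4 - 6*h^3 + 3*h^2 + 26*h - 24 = (h + 2)*(h^3 - 8*h^2 + 19*h - 12) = (h - 3)*(h + 2)*(h^2 - 5*h + 4) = (h - 4)*(h - 3)*(h + 2)*(h - 1)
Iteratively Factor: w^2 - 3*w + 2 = (w - 1)*(w - 2)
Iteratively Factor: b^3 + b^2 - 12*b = (b + 4)*(b^2 - 3*b) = b*(b + 4)*(b - 3)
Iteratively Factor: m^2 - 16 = (m - 4)*(m + 4)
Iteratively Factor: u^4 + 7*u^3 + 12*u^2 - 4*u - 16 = (u + 2)*(u^3 + 5*u^2 + 2*u - 8) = (u + 2)^2*(u^2 + 3*u - 4) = (u - 1)*(u + 2)^2*(u + 4)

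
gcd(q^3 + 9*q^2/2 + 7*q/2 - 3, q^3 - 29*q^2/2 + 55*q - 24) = q - 1/2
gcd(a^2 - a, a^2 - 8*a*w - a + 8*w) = a - 1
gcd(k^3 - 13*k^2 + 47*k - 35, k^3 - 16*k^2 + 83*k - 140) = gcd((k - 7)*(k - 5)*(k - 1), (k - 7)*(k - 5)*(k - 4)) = k^2 - 12*k + 35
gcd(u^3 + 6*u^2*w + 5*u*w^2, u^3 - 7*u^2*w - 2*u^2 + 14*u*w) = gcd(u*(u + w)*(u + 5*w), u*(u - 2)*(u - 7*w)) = u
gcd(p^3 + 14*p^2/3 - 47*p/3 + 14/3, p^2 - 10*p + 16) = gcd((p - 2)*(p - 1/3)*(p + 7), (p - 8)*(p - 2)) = p - 2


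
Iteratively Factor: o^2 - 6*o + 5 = (o - 5)*(o - 1)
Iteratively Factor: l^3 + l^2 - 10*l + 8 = (l - 1)*(l^2 + 2*l - 8) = (l - 1)*(l + 4)*(l - 2)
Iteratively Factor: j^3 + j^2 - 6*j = (j - 2)*(j^2 + 3*j) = (j - 2)*(j + 3)*(j)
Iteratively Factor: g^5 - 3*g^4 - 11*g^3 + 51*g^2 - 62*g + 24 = (g + 4)*(g^4 - 7*g^3 + 17*g^2 - 17*g + 6) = (g - 3)*(g + 4)*(g^3 - 4*g^2 + 5*g - 2) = (g - 3)*(g - 1)*(g + 4)*(g^2 - 3*g + 2) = (g - 3)*(g - 1)^2*(g + 4)*(g - 2)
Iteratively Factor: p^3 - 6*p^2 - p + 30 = (p - 5)*(p^2 - p - 6) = (p - 5)*(p + 2)*(p - 3)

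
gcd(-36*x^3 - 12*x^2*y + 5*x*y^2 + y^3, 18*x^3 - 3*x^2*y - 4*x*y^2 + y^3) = 6*x^2 + x*y - y^2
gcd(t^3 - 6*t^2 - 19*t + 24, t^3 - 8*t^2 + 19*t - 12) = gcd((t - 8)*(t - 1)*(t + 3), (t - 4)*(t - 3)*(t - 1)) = t - 1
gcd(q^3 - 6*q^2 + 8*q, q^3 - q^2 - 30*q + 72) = q - 4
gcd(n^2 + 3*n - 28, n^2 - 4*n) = n - 4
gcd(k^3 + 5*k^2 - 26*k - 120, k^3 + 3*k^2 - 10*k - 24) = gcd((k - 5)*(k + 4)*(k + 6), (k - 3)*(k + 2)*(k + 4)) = k + 4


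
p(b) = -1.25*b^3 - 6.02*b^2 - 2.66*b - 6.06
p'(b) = -3.75*b^2 - 12.04*b - 2.66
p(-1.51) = -11.47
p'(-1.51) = 6.97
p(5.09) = -340.41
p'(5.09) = -161.10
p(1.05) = -16.94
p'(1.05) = -19.44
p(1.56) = -29.61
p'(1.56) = -30.57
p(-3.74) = -14.92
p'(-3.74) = -10.08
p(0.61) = -10.21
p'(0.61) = -11.40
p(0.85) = -13.44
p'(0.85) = -15.60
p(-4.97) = 11.92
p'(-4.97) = -35.45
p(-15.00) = 2898.09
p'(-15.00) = -665.81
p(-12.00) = 1318.98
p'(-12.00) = -398.18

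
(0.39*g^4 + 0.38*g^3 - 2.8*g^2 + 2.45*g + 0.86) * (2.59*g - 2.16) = 1.0101*g^5 + 0.1418*g^4 - 8.0728*g^3 + 12.3935*g^2 - 3.0646*g - 1.8576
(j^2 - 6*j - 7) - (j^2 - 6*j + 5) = -12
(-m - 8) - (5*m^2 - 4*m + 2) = -5*m^2 + 3*m - 10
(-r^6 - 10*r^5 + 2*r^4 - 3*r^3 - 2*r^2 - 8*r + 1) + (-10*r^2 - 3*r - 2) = -r^6 - 10*r^5 + 2*r^4 - 3*r^3 - 12*r^2 - 11*r - 1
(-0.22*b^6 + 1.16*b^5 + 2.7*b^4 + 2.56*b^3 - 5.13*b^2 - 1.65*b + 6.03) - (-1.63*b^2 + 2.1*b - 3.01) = -0.22*b^6 + 1.16*b^5 + 2.7*b^4 + 2.56*b^3 - 3.5*b^2 - 3.75*b + 9.04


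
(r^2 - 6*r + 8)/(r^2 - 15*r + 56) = (r^2 - 6*r + 8)/(r^2 - 15*r + 56)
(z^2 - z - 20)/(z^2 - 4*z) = (z^2 - z - 20)/(z*(z - 4))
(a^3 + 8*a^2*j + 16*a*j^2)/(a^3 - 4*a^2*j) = (a^2 + 8*a*j + 16*j^2)/(a*(a - 4*j))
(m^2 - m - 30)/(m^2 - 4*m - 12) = (m + 5)/(m + 2)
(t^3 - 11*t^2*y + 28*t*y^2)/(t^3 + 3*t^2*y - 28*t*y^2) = (t - 7*y)/(t + 7*y)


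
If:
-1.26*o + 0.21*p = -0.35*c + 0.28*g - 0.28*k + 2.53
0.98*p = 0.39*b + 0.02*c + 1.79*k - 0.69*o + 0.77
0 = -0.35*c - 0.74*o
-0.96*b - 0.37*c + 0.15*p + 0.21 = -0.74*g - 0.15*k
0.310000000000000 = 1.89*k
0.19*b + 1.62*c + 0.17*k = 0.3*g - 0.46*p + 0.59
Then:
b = -8.26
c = -0.02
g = -10.59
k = 0.16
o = 0.01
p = -2.21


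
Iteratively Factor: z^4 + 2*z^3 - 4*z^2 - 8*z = (z + 2)*(z^3 - 4*z) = (z + 2)^2*(z^2 - 2*z) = (z - 2)*(z + 2)^2*(z)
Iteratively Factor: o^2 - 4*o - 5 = (o - 5)*(o + 1)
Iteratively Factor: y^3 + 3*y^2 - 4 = (y + 2)*(y^2 + y - 2) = (y - 1)*(y + 2)*(y + 2)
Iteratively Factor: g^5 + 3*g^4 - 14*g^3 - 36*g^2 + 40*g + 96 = (g - 2)*(g^4 + 5*g^3 - 4*g^2 - 44*g - 48) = (g - 2)*(g + 2)*(g^3 + 3*g^2 - 10*g - 24) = (g - 2)*(g + 2)^2*(g^2 + g - 12) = (g - 3)*(g - 2)*(g + 2)^2*(g + 4)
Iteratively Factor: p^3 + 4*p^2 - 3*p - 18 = (p + 3)*(p^2 + p - 6) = (p + 3)^2*(p - 2)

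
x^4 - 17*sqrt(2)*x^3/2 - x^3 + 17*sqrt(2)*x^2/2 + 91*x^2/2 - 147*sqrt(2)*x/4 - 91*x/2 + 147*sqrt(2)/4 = (x - 1)*(x - 7*sqrt(2)/2)^2*(x - 3*sqrt(2)/2)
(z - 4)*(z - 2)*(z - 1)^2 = z^4 - 8*z^3 + 21*z^2 - 22*z + 8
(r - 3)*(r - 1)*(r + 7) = r^3 + 3*r^2 - 25*r + 21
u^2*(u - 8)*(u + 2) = u^4 - 6*u^3 - 16*u^2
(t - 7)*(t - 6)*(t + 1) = t^3 - 12*t^2 + 29*t + 42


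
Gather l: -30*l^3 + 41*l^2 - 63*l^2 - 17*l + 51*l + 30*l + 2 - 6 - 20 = -30*l^3 - 22*l^2 + 64*l - 24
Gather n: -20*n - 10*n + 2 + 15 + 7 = 24 - 30*n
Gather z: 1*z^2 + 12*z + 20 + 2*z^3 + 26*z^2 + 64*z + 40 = 2*z^3 + 27*z^2 + 76*z + 60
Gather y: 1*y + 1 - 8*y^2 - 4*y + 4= -8*y^2 - 3*y + 5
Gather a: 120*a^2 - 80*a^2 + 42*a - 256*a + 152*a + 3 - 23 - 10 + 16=40*a^2 - 62*a - 14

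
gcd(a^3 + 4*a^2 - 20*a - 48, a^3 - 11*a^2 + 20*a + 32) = a - 4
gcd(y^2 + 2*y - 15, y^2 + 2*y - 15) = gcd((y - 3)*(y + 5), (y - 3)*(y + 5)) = y^2 + 2*y - 15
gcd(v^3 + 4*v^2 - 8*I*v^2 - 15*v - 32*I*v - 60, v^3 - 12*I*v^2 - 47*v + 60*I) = v^2 - 8*I*v - 15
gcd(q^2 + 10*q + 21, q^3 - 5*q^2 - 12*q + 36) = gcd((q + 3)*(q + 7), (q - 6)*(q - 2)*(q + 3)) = q + 3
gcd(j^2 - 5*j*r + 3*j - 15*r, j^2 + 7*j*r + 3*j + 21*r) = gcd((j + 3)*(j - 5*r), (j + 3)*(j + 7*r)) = j + 3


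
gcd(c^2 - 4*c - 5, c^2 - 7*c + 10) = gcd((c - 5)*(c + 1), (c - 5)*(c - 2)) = c - 5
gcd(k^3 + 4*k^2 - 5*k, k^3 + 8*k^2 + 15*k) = k^2 + 5*k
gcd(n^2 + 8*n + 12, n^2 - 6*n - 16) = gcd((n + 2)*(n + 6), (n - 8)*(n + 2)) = n + 2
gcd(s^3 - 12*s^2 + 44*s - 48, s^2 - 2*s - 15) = 1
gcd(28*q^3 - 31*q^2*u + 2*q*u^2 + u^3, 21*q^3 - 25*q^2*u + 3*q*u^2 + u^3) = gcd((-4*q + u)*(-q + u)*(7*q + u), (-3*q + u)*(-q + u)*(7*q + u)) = 7*q^2 - 6*q*u - u^2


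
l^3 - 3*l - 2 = (l - 2)*(l + 1)^2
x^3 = x^3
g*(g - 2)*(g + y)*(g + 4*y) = g^4 + 5*g^3*y - 2*g^3 + 4*g^2*y^2 - 10*g^2*y - 8*g*y^2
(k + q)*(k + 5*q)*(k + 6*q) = k^3 + 12*k^2*q + 41*k*q^2 + 30*q^3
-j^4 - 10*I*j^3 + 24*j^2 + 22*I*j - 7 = (j + I)*(j + 7*I)*(-I*j + 1)^2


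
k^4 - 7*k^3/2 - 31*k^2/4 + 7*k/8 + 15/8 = (k - 5)*(k - 1/2)*(k + 1/2)*(k + 3/2)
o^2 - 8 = (o - 2*sqrt(2))*(o + 2*sqrt(2))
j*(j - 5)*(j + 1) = j^3 - 4*j^2 - 5*j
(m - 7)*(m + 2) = m^2 - 5*m - 14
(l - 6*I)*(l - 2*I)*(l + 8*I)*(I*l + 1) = I*l^4 + l^3 + 52*I*l^2 + 148*l - 96*I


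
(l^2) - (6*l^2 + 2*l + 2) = -5*l^2 - 2*l - 2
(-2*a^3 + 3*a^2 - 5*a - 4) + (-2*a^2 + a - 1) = -2*a^3 + a^2 - 4*a - 5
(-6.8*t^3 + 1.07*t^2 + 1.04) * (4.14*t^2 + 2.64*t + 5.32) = -28.152*t^5 - 13.5222*t^4 - 33.3512*t^3 + 9.998*t^2 + 2.7456*t + 5.5328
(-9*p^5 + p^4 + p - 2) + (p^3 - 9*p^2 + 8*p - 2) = -9*p^5 + p^4 + p^3 - 9*p^2 + 9*p - 4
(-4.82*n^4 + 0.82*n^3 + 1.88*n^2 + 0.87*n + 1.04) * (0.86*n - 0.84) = -4.1452*n^5 + 4.754*n^4 + 0.928*n^3 - 0.831*n^2 + 0.1636*n - 0.8736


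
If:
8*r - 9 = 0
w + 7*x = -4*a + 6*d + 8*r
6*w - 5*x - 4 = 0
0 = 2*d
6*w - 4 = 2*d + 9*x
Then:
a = 25/12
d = 0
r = 9/8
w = 2/3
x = 0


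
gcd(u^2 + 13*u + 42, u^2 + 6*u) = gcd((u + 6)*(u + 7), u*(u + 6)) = u + 6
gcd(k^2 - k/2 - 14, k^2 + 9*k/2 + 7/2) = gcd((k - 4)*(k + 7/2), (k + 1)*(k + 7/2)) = k + 7/2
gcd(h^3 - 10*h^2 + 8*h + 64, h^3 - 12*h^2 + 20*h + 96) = h^2 - 6*h - 16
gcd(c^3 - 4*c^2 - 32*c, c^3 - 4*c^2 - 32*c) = c^3 - 4*c^2 - 32*c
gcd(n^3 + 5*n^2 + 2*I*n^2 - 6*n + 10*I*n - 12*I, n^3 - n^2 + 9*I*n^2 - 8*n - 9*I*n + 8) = n - 1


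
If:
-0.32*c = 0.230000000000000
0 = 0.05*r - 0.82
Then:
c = -0.72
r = 16.40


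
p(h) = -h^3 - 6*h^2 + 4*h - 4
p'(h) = -3*h^2 - 12*h + 4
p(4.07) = -154.53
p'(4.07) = -94.53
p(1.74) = -20.47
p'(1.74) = -25.96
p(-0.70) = -9.40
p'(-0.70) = 10.93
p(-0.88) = -11.48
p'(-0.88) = 12.24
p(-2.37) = -33.87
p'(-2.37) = 15.59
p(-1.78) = -24.49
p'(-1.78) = 15.85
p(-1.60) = -21.66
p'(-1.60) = 15.52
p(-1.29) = -17.00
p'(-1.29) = 14.49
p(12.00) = -2548.00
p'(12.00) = -572.00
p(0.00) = -4.00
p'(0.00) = 4.00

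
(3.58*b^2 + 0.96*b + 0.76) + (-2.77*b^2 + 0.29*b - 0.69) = 0.81*b^2 + 1.25*b + 0.0700000000000001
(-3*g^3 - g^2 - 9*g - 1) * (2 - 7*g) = 21*g^4 + g^3 + 61*g^2 - 11*g - 2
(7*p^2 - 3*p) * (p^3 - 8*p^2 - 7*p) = 7*p^5 - 59*p^4 - 25*p^3 + 21*p^2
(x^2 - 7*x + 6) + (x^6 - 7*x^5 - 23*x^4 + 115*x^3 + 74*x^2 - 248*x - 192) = x^6 - 7*x^5 - 23*x^4 + 115*x^3 + 75*x^2 - 255*x - 186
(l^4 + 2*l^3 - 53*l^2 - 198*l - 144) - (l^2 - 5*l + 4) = l^4 + 2*l^3 - 54*l^2 - 193*l - 148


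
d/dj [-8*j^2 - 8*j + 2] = -16*j - 8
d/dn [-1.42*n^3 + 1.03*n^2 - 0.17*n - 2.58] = -4.26*n^2 + 2.06*n - 0.17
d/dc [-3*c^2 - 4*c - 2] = -6*c - 4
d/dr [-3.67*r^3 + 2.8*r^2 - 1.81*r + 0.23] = -11.01*r^2 + 5.6*r - 1.81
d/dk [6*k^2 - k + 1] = 12*k - 1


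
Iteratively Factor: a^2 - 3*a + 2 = (a - 1)*(a - 2)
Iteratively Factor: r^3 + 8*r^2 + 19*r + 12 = (r + 3)*(r^2 + 5*r + 4) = (r + 3)*(r + 4)*(r + 1)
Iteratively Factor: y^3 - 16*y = (y - 4)*(y^2 + 4*y) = y*(y - 4)*(y + 4)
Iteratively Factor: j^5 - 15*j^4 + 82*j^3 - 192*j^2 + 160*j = (j - 4)*(j^4 - 11*j^3 + 38*j^2 - 40*j) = (j - 4)^2*(j^3 - 7*j^2 + 10*j) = j*(j - 4)^2*(j^2 - 7*j + 10) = j*(j - 5)*(j - 4)^2*(j - 2)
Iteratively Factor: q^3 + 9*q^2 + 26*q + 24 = (q + 2)*(q^2 + 7*q + 12) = (q + 2)*(q + 4)*(q + 3)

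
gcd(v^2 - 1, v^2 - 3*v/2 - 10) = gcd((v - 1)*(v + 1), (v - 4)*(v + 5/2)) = 1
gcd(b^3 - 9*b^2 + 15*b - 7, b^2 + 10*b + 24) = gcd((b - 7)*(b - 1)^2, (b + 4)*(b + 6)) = 1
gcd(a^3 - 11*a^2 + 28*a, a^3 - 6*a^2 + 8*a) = a^2 - 4*a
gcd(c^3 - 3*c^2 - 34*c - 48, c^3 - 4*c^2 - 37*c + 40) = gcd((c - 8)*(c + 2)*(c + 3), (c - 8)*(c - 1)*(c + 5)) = c - 8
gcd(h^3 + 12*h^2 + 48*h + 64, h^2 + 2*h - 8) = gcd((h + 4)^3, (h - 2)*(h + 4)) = h + 4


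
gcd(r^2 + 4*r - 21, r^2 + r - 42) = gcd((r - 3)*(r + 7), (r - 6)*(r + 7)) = r + 7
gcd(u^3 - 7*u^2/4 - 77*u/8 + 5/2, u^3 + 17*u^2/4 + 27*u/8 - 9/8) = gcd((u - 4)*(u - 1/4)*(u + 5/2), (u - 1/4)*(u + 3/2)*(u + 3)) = u - 1/4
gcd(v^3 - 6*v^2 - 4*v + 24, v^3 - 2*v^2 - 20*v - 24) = v^2 - 4*v - 12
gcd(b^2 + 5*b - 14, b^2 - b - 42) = 1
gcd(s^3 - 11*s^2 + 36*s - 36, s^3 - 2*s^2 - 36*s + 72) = s^2 - 8*s + 12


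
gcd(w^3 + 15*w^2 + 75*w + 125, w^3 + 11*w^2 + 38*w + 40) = w + 5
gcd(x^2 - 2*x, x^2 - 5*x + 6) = x - 2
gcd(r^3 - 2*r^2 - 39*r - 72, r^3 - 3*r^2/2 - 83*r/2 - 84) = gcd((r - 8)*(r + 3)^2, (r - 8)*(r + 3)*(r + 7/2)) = r^2 - 5*r - 24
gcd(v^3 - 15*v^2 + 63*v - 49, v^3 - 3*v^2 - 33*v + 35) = v^2 - 8*v + 7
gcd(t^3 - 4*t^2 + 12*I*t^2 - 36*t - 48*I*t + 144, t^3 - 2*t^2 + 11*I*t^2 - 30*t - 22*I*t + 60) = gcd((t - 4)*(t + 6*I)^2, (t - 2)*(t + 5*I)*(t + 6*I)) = t + 6*I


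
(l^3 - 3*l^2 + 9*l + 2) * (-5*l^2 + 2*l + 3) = -5*l^5 + 17*l^4 - 48*l^3 - l^2 + 31*l + 6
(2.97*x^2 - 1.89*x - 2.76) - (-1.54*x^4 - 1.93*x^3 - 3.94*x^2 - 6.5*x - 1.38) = 1.54*x^4 + 1.93*x^3 + 6.91*x^2 + 4.61*x - 1.38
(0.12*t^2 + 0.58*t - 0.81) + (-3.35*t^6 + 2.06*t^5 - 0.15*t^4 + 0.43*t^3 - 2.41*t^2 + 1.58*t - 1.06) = -3.35*t^6 + 2.06*t^5 - 0.15*t^4 + 0.43*t^3 - 2.29*t^2 + 2.16*t - 1.87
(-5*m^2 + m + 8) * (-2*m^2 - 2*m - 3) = 10*m^4 + 8*m^3 - 3*m^2 - 19*m - 24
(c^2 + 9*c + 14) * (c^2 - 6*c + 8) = c^4 + 3*c^3 - 32*c^2 - 12*c + 112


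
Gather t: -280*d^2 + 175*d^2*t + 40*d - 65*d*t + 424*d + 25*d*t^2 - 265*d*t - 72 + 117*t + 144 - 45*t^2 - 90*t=-280*d^2 + 464*d + t^2*(25*d - 45) + t*(175*d^2 - 330*d + 27) + 72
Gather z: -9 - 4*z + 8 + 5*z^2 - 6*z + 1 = 5*z^2 - 10*z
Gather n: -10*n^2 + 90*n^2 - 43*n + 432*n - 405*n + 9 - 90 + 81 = 80*n^2 - 16*n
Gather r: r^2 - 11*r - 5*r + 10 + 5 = r^2 - 16*r + 15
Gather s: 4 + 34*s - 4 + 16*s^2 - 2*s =16*s^2 + 32*s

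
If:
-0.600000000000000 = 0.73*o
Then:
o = -0.82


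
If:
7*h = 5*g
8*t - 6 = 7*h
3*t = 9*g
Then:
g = 6/19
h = 30/133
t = 18/19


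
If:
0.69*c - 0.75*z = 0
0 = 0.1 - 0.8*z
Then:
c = 0.14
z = 0.12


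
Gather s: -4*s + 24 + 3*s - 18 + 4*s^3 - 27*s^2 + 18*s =4*s^3 - 27*s^2 + 17*s + 6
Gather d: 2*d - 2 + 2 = 2*d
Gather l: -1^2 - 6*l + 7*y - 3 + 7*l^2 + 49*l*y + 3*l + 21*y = 7*l^2 + l*(49*y - 3) + 28*y - 4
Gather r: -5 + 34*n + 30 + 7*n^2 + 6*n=7*n^2 + 40*n + 25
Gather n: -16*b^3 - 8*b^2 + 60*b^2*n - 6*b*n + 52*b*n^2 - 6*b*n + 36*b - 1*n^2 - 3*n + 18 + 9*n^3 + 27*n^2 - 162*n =-16*b^3 - 8*b^2 + 36*b + 9*n^3 + n^2*(52*b + 26) + n*(60*b^2 - 12*b - 165) + 18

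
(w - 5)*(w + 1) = w^2 - 4*w - 5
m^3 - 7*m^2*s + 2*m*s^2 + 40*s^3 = (m - 5*s)*(m - 4*s)*(m + 2*s)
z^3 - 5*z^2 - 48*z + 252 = (z - 6)^2*(z + 7)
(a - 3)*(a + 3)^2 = a^3 + 3*a^2 - 9*a - 27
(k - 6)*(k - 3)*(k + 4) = k^3 - 5*k^2 - 18*k + 72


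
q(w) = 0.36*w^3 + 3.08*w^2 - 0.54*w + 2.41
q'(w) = 1.08*w^2 + 6.16*w - 0.54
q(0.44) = 2.80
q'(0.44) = 2.38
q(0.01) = 2.40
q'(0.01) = -0.48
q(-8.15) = 16.51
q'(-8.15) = 20.99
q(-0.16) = 2.57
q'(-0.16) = -1.50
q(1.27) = 7.43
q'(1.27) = 9.03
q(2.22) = 20.33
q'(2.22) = 18.46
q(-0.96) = 5.45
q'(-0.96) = -5.46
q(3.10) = 41.06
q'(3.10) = 28.93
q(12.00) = 1061.53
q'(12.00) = 228.90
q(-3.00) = 22.03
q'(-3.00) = -9.30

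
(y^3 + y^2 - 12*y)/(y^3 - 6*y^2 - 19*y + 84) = y/(y - 7)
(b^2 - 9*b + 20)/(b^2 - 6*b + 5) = (b - 4)/(b - 1)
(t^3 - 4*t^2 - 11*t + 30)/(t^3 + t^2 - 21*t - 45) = (t - 2)/(t + 3)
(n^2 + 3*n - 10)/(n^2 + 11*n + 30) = (n - 2)/(n + 6)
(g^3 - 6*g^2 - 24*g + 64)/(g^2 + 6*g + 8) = (g^2 - 10*g + 16)/(g + 2)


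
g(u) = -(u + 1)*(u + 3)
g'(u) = -2*u - 4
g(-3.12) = -0.25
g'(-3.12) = 2.24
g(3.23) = -26.35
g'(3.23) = -10.46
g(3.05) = -24.50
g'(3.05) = -10.10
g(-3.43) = -1.04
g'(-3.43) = 2.86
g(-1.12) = 0.23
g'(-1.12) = -1.76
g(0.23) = -3.97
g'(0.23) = -4.46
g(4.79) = -45.10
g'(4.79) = -13.58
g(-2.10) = 0.99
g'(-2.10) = 0.20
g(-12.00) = -99.00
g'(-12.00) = 20.00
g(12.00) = -195.00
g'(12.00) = -28.00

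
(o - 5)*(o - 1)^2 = o^3 - 7*o^2 + 11*o - 5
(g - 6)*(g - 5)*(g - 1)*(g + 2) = g^4 - 10*g^3 + 17*g^2 + 52*g - 60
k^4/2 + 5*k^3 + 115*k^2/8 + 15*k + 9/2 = (k/2 + 1)*(k + 1/2)*(k + 3/2)*(k + 6)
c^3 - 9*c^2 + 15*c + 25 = (c - 5)^2*(c + 1)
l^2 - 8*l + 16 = (l - 4)^2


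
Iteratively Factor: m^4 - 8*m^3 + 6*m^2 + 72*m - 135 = (m + 3)*(m^3 - 11*m^2 + 39*m - 45) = (m - 5)*(m + 3)*(m^2 - 6*m + 9) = (m - 5)*(m - 3)*(m + 3)*(m - 3)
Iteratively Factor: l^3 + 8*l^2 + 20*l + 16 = (l + 2)*(l^2 + 6*l + 8) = (l + 2)^2*(l + 4)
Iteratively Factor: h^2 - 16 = (h - 4)*(h + 4)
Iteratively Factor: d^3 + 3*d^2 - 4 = (d - 1)*(d^2 + 4*d + 4) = (d - 1)*(d + 2)*(d + 2)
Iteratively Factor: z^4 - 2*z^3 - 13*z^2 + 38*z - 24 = (z - 2)*(z^3 - 13*z + 12) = (z - 2)*(z + 4)*(z^2 - 4*z + 3) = (z - 2)*(z - 1)*(z + 4)*(z - 3)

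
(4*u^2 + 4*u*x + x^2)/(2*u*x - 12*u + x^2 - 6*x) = (2*u + x)/(x - 6)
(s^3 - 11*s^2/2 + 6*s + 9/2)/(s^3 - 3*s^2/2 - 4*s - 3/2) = (s - 3)/(s + 1)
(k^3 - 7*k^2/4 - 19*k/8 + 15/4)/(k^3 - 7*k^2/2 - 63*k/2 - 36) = (4*k^2 - 13*k + 10)/(4*(k^2 - 5*k - 24))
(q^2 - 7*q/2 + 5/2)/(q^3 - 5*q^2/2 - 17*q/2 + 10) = (2*q - 5)/(2*q^2 - 3*q - 20)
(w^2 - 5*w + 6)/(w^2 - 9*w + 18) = (w - 2)/(w - 6)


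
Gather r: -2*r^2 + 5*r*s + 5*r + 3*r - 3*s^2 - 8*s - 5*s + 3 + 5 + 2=-2*r^2 + r*(5*s + 8) - 3*s^2 - 13*s + 10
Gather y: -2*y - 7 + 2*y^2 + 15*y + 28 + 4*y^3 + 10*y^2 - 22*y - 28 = 4*y^3 + 12*y^2 - 9*y - 7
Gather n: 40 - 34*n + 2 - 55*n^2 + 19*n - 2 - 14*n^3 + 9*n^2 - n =-14*n^3 - 46*n^2 - 16*n + 40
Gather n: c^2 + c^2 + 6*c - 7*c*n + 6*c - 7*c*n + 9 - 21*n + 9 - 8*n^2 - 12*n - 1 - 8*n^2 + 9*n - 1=2*c^2 + 12*c - 16*n^2 + n*(-14*c - 24) + 16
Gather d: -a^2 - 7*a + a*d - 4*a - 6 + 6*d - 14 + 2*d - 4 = -a^2 - 11*a + d*(a + 8) - 24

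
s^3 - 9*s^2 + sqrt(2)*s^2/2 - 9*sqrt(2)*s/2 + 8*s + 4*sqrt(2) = (s - 8)*(s - 1)*(s + sqrt(2)/2)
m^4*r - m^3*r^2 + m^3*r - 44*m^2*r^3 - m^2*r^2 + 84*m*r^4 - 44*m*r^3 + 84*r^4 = (m - 6*r)*(m - 2*r)*(m + 7*r)*(m*r + r)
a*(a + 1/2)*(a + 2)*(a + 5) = a^4 + 15*a^3/2 + 27*a^2/2 + 5*a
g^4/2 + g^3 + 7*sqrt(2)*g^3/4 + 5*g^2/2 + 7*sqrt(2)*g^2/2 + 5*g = g*(g/2 + 1)*(g + sqrt(2))*(g + 5*sqrt(2)/2)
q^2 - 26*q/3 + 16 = (q - 6)*(q - 8/3)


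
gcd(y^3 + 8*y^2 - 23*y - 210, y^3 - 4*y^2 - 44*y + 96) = y + 6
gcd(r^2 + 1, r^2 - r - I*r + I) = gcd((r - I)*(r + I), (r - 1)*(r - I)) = r - I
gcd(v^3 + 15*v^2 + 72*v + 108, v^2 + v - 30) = v + 6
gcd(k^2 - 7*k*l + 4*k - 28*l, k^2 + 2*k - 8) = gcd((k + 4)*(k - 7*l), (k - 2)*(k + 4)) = k + 4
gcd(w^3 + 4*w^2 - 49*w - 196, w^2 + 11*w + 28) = w^2 + 11*w + 28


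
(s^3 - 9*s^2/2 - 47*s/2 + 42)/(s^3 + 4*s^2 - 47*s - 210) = (s^2 + 5*s/2 - 6)/(s^2 + 11*s + 30)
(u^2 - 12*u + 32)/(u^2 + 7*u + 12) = (u^2 - 12*u + 32)/(u^2 + 7*u + 12)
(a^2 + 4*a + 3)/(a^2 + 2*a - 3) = (a + 1)/(a - 1)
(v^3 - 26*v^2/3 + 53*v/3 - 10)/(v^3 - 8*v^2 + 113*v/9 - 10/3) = 3*(v - 1)/(3*v - 1)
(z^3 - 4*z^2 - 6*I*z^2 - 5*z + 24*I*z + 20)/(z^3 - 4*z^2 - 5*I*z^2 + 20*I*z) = (z - I)/z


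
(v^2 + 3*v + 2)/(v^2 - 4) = (v + 1)/(v - 2)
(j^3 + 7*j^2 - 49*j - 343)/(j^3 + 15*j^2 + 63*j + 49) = (j - 7)/(j + 1)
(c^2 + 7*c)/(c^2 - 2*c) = (c + 7)/(c - 2)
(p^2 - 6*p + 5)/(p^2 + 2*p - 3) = (p - 5)/(p + 3)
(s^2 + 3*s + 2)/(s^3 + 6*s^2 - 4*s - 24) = (s + 1)/(s^2 + 4*s - 12)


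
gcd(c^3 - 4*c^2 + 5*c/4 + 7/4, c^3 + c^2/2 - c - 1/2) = c^2 - c/2 - 1/2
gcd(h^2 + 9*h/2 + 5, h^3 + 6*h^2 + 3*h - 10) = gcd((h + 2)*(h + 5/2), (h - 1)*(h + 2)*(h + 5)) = h + 2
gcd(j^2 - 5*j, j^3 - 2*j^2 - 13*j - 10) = j - 5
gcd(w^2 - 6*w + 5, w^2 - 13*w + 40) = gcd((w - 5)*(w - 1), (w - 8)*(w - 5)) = w - 5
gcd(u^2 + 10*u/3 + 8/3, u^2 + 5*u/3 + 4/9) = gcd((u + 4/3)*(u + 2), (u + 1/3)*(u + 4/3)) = u + 4/3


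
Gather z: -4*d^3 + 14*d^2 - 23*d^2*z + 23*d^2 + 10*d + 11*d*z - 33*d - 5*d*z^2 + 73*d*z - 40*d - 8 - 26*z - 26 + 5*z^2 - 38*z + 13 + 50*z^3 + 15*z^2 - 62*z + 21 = -4*d^3 + 37*d^2 - 63*d + 50*z^3 + z^2*(20 - 5*d) + z*(-23*d^2 + 84*d - 126)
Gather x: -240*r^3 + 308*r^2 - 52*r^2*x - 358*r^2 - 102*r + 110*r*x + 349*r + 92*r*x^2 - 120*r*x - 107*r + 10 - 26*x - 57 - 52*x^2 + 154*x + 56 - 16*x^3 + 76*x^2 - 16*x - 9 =-240*r^3 - 50*r^2 + 140*r - 16*x^3 + x^2*(92*r + 24) + x*(-52*r^2 - 10*r + 112)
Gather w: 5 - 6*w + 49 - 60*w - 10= 44 - 66*w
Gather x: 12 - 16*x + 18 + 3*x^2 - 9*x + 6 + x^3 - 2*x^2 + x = x^3 + x^2 - 24*x + 36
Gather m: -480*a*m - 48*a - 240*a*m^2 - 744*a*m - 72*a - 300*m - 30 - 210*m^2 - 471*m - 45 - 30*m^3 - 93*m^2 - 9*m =-120*a - 30*m^3 + m^2*(-240*a - 303) + m*(-1224*a - 780) - 75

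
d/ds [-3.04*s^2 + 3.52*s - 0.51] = 3.52 - 6.08*s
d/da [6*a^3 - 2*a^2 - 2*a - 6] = 18*a^2 - 4*a - 2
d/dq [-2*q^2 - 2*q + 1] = -4*q - 2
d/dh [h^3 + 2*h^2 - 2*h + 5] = 3*h^2 + 4*h - 2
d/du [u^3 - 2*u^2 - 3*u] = 3*u^2 - 4*u - 3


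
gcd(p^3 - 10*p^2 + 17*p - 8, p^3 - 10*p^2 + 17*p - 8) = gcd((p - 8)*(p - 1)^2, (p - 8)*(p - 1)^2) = p^3 - 10*p^2 + 17*p - 8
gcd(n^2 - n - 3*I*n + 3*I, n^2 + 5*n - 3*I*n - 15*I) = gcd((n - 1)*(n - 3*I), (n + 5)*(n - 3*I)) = n - 3*I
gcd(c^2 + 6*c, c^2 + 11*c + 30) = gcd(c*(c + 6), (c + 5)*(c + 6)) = c + 6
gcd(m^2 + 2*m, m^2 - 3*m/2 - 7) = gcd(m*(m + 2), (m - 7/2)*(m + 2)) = m + 2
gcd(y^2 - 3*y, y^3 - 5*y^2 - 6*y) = y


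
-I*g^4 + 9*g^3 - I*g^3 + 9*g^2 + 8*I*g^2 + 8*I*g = g*(g + I)*(g + 8*I)*(-I*g - I)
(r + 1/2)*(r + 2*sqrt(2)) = r^2 + r/2 + 2*sqrt(2)*r + sqrt(2)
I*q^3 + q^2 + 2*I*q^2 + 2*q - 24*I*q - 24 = (q - 4)*(q + 6)*(I*q + 1)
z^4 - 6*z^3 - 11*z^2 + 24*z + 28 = (z - 7)*(z - 2)*(z + 1)*(z + 2)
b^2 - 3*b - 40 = (b - 8)*(b + 5)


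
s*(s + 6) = s^2 + 6*s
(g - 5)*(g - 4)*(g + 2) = g^3 - 7*g^2 + 2*g + 40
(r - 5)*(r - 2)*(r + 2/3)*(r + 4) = r^4 - 7*r^3/3 - 20*r^2 + 28*r + 80/3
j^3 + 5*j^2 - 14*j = j*(j - 2)*(j + 7)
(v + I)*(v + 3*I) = v^2 + 4*I*v - 3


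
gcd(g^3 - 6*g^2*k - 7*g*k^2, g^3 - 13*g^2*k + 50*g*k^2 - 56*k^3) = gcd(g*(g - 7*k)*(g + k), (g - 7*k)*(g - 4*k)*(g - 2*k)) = g - 7*k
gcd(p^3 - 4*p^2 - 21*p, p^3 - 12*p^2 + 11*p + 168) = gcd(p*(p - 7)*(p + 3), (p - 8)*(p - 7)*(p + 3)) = p^2 - 4*p - 21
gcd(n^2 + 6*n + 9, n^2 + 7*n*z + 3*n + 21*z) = n + 3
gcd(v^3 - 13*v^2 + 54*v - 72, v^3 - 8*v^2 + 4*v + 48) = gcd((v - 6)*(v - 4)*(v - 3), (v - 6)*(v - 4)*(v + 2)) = v^2 - 10*v + 24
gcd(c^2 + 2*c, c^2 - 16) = 1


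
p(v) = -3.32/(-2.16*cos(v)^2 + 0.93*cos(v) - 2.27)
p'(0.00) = 0.00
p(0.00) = 0.95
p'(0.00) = 0.00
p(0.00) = 0.95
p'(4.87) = 0.17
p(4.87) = 1.52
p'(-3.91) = -0.57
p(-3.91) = 0.82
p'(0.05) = 0.05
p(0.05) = 0.95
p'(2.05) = -0.86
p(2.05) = 1.05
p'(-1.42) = 0.19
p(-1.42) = 1.52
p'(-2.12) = 0.81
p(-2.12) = 0.99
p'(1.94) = -0.92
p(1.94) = 1.15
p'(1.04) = 0.65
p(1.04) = 1.41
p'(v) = -3.32*(-4.32*sin(v)*cos(v) + 0.93*sin(v))/(-2.16*cos(v)^2 + 0.93*cos(v) - 2.27)^2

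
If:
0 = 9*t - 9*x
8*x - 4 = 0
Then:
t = 1/2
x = 1/2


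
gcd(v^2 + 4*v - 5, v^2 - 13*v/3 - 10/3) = 1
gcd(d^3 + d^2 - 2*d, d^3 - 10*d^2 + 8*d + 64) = d + 2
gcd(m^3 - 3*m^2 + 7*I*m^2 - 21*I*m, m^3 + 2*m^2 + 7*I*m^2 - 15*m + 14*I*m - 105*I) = m^2 + m*(-3 + 7*I) - 21*I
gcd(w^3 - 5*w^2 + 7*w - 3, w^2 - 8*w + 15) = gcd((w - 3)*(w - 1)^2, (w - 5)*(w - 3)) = w - 3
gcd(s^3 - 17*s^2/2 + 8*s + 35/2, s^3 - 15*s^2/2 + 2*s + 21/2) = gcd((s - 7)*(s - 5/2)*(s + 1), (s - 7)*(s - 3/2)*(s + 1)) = s^2 - 6*s - 7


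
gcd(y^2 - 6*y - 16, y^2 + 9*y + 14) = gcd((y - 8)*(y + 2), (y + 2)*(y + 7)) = y + 2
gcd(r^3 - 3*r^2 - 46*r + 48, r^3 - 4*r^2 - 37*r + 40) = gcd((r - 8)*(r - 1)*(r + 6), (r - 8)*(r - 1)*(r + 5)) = r^2 - 9*r + 8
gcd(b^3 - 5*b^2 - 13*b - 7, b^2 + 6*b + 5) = b + 1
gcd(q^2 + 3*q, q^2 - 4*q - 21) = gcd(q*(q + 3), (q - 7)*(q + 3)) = q + 3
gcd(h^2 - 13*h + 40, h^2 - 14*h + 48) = h - 8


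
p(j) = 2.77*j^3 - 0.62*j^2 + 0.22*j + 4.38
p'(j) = 8.31*j^2 - 1.24*j + 0.22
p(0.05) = 4.39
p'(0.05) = 0.18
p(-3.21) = -94.34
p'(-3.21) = 89.83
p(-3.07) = -82.29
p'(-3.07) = 82.35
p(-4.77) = -311.41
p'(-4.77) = 195.21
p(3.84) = 152.93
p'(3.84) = 117.99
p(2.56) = 47.35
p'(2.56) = 51.51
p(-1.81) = -14.47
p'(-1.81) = 29.69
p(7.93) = 1348.47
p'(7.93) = 512.96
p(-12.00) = -4874.10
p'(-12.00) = 1211.74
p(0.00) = 4.38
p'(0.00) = 0.22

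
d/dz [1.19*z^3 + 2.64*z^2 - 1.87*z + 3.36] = 3.57*z^2 + 5.28*z - 1.87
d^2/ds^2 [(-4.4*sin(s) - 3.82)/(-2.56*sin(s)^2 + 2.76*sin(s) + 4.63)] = (-28.83584*sin(s)^5 - 131.227648*sin(s)^4 - 174.270464*sin(s)^3 - 3.77478400000001*sin(s)^2 + 105.463024*sin(s) + 36.300416)/(16.777216*sin(s)^6 - 54.263808*sin(s)^5 - 32.526336*sin(s)^4 + 175.257792*sin(s)^3 + 58.826928*sin(s)^2 - 177.497532*sin(s) - 99.252847)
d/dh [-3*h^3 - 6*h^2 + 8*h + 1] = -9*h^2 - 12*h + 8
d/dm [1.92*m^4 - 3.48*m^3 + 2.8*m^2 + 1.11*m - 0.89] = 7.68*m^3 - 10.44*m^2 + 5.6*m + 1.11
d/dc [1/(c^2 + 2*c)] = 2*(-c - 1)/(c^2*(c + 2)^2)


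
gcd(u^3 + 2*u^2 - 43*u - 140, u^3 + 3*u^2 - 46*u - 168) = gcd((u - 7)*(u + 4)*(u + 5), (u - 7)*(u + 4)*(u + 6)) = u^2 - 3*u - 28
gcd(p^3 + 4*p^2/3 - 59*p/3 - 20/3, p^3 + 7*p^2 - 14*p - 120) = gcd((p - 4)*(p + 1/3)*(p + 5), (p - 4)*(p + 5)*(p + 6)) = p^2 + p - 20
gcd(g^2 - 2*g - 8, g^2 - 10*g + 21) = 1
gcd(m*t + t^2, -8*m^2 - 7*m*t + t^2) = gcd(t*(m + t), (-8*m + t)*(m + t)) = m + t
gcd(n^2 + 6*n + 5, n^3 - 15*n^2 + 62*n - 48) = 1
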